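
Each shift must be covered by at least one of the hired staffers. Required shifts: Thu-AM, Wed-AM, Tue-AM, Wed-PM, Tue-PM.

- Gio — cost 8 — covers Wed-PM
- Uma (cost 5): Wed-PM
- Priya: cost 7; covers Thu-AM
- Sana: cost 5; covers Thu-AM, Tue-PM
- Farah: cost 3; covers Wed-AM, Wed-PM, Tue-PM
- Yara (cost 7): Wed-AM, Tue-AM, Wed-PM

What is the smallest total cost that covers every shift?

12

The greedy cost-per-new-shift heuristic would pick Farah, Sana, and Yara for 15, but a cheaper cover exists.
Choose Sana and Yara: together they cover Thu-AM, Wed-AM, Tue-AM, Wed-PM, Tue-PM — every shift.
Total cost: 5 + 7 = 12.
No cover costs less than 12.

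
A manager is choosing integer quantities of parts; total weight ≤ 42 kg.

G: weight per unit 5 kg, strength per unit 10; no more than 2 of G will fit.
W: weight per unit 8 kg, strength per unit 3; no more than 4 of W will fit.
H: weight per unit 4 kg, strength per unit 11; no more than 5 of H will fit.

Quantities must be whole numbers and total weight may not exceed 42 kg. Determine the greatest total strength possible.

78

2×G and 5×H: weight 30 ≤ 42, strength 2·10 + 5·11 = 75.
2×G, 1×W, and 5×H: weight 38 ≤ 42, strength 2·10 + 1·3 + 5·11 = 78.
Best is 78.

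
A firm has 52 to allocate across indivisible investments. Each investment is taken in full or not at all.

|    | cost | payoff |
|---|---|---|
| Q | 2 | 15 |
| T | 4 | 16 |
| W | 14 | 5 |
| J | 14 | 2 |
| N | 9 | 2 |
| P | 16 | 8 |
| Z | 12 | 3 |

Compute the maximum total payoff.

47

Take Q, T, W, P, and Z: cost 2 + 4 + 14 + 16 + 12 = 48 ≤ 52, payoff 15 + 16 + 5 + 8 + 3 = 47.
No other feasible combination does better.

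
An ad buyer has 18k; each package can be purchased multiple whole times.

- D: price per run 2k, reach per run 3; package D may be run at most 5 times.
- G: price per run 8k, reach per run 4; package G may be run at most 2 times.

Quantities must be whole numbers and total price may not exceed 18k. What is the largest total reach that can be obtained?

5×D and 1×G: price 18 ≤ 18, reach 5·3 + 1·4 = 19.
4×D and 1×G: price 16 ≤ 18, reach 4·3 + 1·4 = 16.
Best is 19.

19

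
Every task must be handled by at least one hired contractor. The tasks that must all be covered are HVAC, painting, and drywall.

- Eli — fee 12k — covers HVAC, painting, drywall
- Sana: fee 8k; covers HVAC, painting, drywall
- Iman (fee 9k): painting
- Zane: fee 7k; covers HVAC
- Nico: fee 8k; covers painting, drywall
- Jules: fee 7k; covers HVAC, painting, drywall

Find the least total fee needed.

This is an integer covering problem.
Jules alone covers HVAC, painting, drywall — every task.
Total fee: 7.
No cover costs less than 7.

7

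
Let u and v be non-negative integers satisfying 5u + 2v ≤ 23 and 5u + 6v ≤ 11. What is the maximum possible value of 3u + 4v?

7

The continuous relaxation peaks at (0, 1.83) with value 7.33; rounding to a feasible lattice point costs some objective.
(u,v)=(1,1): 5·1+2·1=7≤23, 5·1+6·1=11≤11, objective 7.
(u,v)=(2,0): 5·2+2·0=10≤23, 5·2+6·0=10≤11, objective 6.
(u,v)=(0,1): 5·0+2·1=2≤23, 5·0+6·1=6≤11, objective 4.
(u,v)=(1,0): 5·1+2·0=5≤23, 5·1+6·0=5≤11, objective 3.
The best lattice point is (1,1), giving 7.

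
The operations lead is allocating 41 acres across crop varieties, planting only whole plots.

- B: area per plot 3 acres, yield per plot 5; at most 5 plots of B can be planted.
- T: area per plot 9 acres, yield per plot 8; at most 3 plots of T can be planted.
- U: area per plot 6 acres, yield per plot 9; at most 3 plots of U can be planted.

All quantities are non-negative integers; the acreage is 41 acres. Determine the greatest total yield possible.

55

4×B, 1×T, and 3×U: area 39 ≤ 41, yield 4·5 + 1·8 + 3·9 = 55.
5×B and 3×U: area 33 ≤ 41, yield 5·5 + 3·9 = 52.
Best is 55.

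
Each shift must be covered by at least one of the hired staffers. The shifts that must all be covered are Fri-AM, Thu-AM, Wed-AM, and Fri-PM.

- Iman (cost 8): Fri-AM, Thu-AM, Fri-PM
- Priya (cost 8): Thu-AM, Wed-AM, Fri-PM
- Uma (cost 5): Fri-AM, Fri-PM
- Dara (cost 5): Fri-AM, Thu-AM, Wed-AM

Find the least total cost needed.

Choose Uma and Dara: together they cover Fri-AM, Thu-AM, Wed-AM, Fri-PM — every shift.
Total cost: 5 + 5 = 10.
No cover costs less than 10.

10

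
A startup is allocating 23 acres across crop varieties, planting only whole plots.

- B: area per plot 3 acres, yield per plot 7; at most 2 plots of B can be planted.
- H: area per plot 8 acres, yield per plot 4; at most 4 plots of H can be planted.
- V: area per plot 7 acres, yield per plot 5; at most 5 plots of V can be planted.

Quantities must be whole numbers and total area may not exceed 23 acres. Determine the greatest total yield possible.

This is a bounded integer knapsack.
2×B, 1×H, and 1×V: area 21 ≤ 23, yield 2·7 + 1·4 + 1·5 = 23.
2×B and 2×V: area 20 ≤ 23, yield 2·7 + 2·5 = 24.
Best is 24.

24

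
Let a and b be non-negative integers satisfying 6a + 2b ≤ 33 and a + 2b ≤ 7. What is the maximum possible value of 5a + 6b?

(a,b)=(5,1): 6·5+2·1=32≤33, 1·5+2·1=7≤7, objective 31.
(a,b)=(4,1): 6·4+2·1=26≤33, 1·4+2·1=6≤7, objective 26.
(a,b)=(5,0): 6·5+2·0=30≤33, 1·5+2·0=5≤7, objective 25.
The best lattice point is (5,1), giving 31.

31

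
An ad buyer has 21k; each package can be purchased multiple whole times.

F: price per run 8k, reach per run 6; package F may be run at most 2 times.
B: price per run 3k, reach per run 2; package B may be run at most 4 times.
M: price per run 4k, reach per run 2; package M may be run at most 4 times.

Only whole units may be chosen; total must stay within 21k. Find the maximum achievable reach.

14

Take 1×F, 3×B, and 1×M: price 21 ≤ 21, reach 1·6 + 3·2 + 1·2 = 14.
No other integer combination yields more.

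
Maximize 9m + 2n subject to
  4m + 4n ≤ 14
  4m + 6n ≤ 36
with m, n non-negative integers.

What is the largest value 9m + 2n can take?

27

(m,n)=(3,0): 4·3+4·0=12≤14, 4·3+6·0=12≤36, objective 27.
(m,n)=(2,1): 4·2+4·1=12≤14, 4·2+6·1=14≤36, objective 20.
(m,n)=(2,0): 4·2+4·0=8≤14, 4·2+6·0=8≤36, objective 18.
Maximum is 27 at (m,n)=(3,0).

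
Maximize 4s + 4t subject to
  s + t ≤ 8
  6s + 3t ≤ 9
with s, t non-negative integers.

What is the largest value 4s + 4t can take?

12

(s,t)=(0,3): 1·0+1·3=3≤8, 6·0+3·3=9≤9, objective 12.
(s,t)=(0,2): 1·0+1·2=2≤8, 6·0+3·2=6≤9, objective 8.
The best lattice point is (0,3), giving 12.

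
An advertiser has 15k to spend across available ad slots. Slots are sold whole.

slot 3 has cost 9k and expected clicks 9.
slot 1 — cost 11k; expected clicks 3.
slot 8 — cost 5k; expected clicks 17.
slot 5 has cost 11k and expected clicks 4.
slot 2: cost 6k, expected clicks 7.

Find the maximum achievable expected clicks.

Allowing fractional choices, the relaxed optimum would be about 28.0, but ad slots are indivisible.
slot 8: cost 5 ≤ 15, expected clicks 17.
slot 8 + slot 2: cost 5 + 6 = 11 ≤ 15, expected clicks 17 + 7 = 24.
slot 3 + slot 8: cost 9 + 5 = 14 ≤ 15, expected clicks 9 + 17 = 26.
Best is slot 3 and slot 8 with total expected clicks 26.

26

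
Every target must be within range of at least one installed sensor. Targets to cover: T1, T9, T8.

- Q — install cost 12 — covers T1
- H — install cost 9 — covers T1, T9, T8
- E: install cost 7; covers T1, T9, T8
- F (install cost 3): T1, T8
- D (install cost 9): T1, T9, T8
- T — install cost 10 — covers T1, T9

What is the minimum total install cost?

The greedy cost-per-new-target heuristic would pick F and E for 10, but a cheaper cover exists.
E alone covers T1, T9, T8 — every target.
Total install cost: 7.
No cover costs less than 7.

7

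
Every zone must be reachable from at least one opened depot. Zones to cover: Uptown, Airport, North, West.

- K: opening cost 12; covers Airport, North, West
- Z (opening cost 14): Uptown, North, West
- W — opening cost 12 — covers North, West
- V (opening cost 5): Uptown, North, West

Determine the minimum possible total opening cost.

This is a weighted set-cover instance.
Choose K and V: together they cover Uptown, Airport, North, West — every zone.
Total opening cost: 12 + 5 = 17.

17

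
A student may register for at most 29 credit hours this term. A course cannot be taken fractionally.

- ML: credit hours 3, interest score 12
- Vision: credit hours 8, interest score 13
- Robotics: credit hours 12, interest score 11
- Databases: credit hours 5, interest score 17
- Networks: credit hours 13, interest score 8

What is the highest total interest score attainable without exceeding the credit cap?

53

Allowing fractional choices, the relaxed optimum would be about 53.6, but courses are indivisible.
ML + Vision + Robotics + Databases: credit hours 3 + 8 + 12 + 5 = 28 ≤ 29, interest score 12 + 13 + 11 + 17 = 53.
ML + Vision + Databases + Networks: credit hours 3 + 8 + 5 + 13 = 29 ≤ 29, interest score 12 + 13 + 17 + 8 = 50.
Best is ML, Vision, Robotics, and Databases with total interest score 53.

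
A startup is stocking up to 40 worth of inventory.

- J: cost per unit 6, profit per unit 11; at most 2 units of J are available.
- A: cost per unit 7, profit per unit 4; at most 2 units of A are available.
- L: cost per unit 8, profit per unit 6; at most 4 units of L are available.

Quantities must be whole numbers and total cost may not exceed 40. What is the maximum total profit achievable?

40

2×J, 1×A, and 2×L: cost 35 ≤ 40, profit 2·11 + 1·4 + 2·6 = 38.
2×J and 3×L: cost 36 ≤ 40, profit 2·11 + 3·6 = 40.
Best is 40.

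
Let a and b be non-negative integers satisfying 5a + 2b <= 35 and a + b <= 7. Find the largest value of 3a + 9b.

(a,b)=(0,7) is feasible, giving 63.
(a,b)=(1,6) is feasible, giving 57.
(a,b)=(0,6) is feasible, giving 54.
The best lattice point is (0,7), giving 63.

63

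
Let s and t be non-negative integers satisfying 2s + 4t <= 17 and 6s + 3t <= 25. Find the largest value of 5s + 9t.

The continuous relaxation peaks at (2.72, 2.89) with value 39.61; rounding to a feasible lattice point costs some objective.
(s,t)=(2,3): 2·2+4·3=16≤17, 6·2+3·3=21≤25, objective 37.
(s,t)=(3,2): 2·3+4·2=14≤17, 6·3+3·2=24≤25, objective 33.
(s,t)=(1,3): 2·1+4·3=14≤17, 6·1+3·3=15≤25, objective 32.
The best lattice point is (2,3), giving 37.

37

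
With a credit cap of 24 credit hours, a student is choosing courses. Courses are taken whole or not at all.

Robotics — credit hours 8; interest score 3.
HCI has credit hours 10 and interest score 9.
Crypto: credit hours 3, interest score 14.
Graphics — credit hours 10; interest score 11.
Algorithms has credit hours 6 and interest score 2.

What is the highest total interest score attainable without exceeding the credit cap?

34

Take HCI, Crypto, and Graphics: credit hours 10 + 3 + 10 = 23 ≤ 24, interest score 9 + 14 + 11 = 34.
No other feasible combination does better.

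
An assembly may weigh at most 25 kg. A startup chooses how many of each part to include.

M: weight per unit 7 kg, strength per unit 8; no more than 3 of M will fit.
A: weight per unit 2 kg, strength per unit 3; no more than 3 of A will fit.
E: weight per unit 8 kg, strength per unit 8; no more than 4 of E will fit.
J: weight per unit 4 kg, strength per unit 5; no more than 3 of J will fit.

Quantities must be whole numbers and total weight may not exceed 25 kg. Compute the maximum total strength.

This is a bounded integer knapsack.
Take 1×M, 3×A, and 3×J: weight 25 ≤ 25, strength 1·8 + 3·3 + 3·5 = 32.
A has the best ratio (3/2) and is taken to its limit of 3; remaining capacity is filled optimally with the others.

32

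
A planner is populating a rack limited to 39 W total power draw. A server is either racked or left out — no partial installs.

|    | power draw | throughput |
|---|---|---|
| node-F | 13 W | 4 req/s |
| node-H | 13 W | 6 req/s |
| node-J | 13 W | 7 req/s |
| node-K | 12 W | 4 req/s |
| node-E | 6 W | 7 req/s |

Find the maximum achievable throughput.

Allowing fractional choices, the relaxed optimum would be about 22.3, but servers are indivisible.
node-F + node-J + node-E: power draw 13 + 13 + 6 = 32 ≤ 39, throughput 4 + 7 + 7 = 18.
node-J + node-K + node-E: power draw 13 + 12 + 6 = 31 ≤ 39, throughput 7 + 4 + 7 = 18.
node-H + node-J + node-E: power draw 13 + 13 + 6 = 32 ≤ 39, throughput 6 + 7 + 7 = 20.
Best is node-H, node-J, and node-E with total throughput 20.

20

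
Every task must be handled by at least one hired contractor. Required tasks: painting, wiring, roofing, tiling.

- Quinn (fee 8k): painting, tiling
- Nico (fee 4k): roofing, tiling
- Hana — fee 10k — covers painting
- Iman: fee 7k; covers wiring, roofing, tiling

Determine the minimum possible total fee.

15

This is a weighted set-cover instance.
The greedy cost-per-new-task heuristic would pick Nico, Iman, and Quinn for 19, but a cheaper cover exists.
Choose Quinn and Iman: together they cover painting, wiring, roofing, tiling — every task.
Total fee: 8 + 7 = 15.
No cover costs less than 15.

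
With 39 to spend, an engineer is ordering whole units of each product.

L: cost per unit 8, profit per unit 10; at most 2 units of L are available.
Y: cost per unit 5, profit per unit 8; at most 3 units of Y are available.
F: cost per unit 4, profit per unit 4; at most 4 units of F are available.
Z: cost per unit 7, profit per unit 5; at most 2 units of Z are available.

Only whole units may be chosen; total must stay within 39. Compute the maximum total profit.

52

Y has the best ratio (8/5); taking only Y gives at most 3×8 = 24 (stopped by the supply cap of 3).
Mixing does better — 2×L, 3×Y, and 2×F: cost 39 ≤ 39, profit 2·10 + 3·8 + 2·4 = 52.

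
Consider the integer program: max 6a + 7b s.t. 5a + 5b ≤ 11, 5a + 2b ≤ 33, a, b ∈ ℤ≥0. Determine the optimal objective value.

14

The continuous relaxation peaks at (0, 2.2) with value 15.40; rounding to a feasible lattice point costs some objective.
(a,b)=(0,2): 5·0+5·2=10≤11, 5·0+2·2=4≤33, objective 14.
(a,b)=(1,1): 5·1+5·1=10≤11, 5·1+2·1=7≤33, objective 13.
(a,b)=(0,1): 5·0+5·1=5≤11, 5·0+2·1=2≤33, objective 7.
Maximum is 14 at (a,b)=(0,2).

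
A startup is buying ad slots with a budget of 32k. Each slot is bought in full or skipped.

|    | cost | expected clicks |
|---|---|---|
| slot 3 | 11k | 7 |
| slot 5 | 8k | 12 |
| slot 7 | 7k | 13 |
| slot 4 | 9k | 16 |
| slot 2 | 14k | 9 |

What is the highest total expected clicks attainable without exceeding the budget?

Take slot 5, slot 7, and slot 4: cost 8 + 7 + 9 = 24 ≤ 32, expected clicks 12 + 13 + 16 = 41.
No other feasible combination does better.

41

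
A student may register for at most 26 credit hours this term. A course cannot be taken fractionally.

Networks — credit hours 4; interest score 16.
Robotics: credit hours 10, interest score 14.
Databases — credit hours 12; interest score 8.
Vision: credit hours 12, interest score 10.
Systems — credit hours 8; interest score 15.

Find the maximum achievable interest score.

45

Treat it as a binary knapsack problem.
Take Networks, Robotics, and Systems: credit hours 4 + 10 + 8 = 22 ≤ 26, interest score 16 + 14 + 15 = 45.
No other feasible combination does better.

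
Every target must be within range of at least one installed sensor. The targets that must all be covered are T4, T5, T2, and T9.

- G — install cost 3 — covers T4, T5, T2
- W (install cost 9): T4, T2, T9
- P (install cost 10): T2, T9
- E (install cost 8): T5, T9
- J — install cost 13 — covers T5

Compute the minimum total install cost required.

11

Choose G and E: together they cover T4, T5, T2, T9 — every target.
Total install cost: 3 + 8 = 11.
No cover costs less than 11.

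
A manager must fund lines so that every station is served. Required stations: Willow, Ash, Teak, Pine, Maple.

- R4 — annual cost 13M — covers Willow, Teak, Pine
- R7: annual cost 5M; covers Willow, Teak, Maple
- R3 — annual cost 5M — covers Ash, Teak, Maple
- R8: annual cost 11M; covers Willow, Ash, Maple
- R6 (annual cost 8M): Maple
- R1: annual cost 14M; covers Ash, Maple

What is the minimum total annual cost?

18

The greedy cost-per-new-station heuristic would pick R7, R3, and R4 for 23, but a cheaper cover exists.
Choose R4 and R3: together they cover Willow, Ash, Teak, Pine, Maple — every station.
Total annual cost: 13 + 5 = 18.
No cover costs less than 18.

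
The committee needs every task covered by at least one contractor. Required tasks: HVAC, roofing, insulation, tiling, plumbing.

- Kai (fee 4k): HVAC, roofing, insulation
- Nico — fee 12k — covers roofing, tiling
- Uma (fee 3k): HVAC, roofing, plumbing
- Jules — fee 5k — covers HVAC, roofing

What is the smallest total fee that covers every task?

This is a weighted set-cover instance.
Choose Kai, Nico, and Uma: together they cover HVAC, roofing, insulation, tiling, plumbing — every task.
Total fee: 4 + 12 + 3 = 19.

19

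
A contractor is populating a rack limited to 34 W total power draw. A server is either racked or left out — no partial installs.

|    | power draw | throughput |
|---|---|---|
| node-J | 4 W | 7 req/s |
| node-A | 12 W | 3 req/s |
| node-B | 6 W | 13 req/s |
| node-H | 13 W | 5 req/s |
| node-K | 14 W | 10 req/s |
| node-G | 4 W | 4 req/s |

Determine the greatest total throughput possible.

node-J + node-B + node-H + node-G: power draw 4 + 6 + 13 + 4 = 27 ≤ 34, throughput 7 + 13 + 5 + 4 = 29.
node-J + node-B + node-K + node-G: power draw 4 + 6 + 14 + 4 = 28 ≤ 34, throughput 7 + 13 + 10 + 4 = 34.
node-J + node-B + node-K: power draw 4 + 6 + 14 = 24 ≤ 34, throughput 7 + 13 + 10 = 30.
Best is node-J, node-B, node-K, and node-G with total throughput 34.

34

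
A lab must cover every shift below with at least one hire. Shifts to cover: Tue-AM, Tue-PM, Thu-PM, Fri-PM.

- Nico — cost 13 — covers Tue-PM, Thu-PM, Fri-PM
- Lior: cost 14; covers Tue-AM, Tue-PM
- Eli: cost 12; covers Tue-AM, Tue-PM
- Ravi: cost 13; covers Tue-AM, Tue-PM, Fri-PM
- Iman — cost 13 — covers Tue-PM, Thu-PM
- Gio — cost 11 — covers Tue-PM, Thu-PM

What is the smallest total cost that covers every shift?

This is a weighted set-cover instance.
The greedy cost-per-new-shift heuristic would pick Nico and Eli for 25, but a cheaper cover exists.
Choose Ravi and Gio: together they cover Tue-AM, Tue-PM, Thu-PM, Fri-PM — every shift.
Total cost: 13 + 11 = 24.
No cover costs less than 24.

24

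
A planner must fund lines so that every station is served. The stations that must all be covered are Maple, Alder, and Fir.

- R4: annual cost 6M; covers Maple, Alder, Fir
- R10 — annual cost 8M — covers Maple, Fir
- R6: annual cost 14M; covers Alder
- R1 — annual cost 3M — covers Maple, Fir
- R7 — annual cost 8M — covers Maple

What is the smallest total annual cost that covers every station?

6

The greedy cost-per-new-station heuristic would pick R1 and R4 for 9, but a cheaper cover exists.
R4 alone covers Maple, Alder, Fir — every station.
Total annual cost: 6.
No cover costs less than 6.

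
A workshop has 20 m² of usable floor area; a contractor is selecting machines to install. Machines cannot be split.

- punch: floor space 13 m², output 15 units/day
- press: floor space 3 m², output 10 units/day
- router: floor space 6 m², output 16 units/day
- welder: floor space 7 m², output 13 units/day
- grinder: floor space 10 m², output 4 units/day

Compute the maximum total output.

Allowing fractional choices, the relaxed optimum would be about 43.6, but machines are indivisible.
press + router + welder: floor space 3 + 6 + 7 = 16 ≤ 20, output 10 + 16 + 13 = 39.
punch + router: floor space 13 + 6 = 19 ≤ 20, output 15 + 16 = 31.
press + router + grinder: floor space 3 + 6 + 10 = 19 ≤ 20, output 10 + 16 + 4 = 30.
Best is press, router, and welder with total output 39.

39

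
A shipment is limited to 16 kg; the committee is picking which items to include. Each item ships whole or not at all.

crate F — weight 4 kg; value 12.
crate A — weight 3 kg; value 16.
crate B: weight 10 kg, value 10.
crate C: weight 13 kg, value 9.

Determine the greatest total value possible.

Allowing fractional choices, the relaxed optimum would be about 37.0, but items are indivisible.
crate A + crate B: weight 3 + 10 = 13 ≤ 16, value 16 + 10 = 26.
crate F + crate A: weight 4 + 3 = 7 ≤ 16, value 12 + 16 = 28.
Best is crate F and crate A with total value 28.

28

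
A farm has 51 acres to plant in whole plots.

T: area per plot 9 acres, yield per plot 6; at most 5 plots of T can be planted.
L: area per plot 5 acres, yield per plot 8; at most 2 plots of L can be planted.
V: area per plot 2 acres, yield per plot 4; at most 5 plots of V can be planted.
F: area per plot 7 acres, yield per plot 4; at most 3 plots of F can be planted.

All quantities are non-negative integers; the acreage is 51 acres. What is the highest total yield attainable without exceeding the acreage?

54

This is a bounded integer knapsack.
V has the best ratio (4/2); taking only V gives at most 5×4 = 20 (stopped by the supply cap of 5).
Mixing does better — 1×T, 2×L, 5×V, and 3×F: area 50 ≤ 51, yield 1·6 + 2·8 + 5·4 + 3·4 = 54.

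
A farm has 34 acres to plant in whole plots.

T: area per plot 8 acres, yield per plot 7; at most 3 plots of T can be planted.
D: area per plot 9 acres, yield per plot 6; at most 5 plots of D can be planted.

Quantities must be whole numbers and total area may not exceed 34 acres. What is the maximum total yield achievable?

27

Take 3×T and 1×D: area 33 ≤ 34, yield 3·7 + 1·6 = 27.
T has the best ratio (7/8) and is taken to its limit of 3; remaining capacity is filled optimally with the others.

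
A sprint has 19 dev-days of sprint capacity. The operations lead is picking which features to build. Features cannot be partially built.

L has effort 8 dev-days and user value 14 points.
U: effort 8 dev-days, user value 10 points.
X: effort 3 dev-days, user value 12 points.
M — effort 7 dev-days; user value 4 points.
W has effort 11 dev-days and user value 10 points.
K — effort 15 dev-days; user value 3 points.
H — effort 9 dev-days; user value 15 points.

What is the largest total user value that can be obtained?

This is a 0-1 knapsack instance.
L + U + X: effort 8 + 8 + 3 = 19 ≤ 19, user value 14 + 10 + 12 = 36.
X + M + H: effort 3 + 7 + 9 = 19 ≤ 19, user value 12 + 4 + 15 = 31.
Best is L, U, and X with total user value 36.

36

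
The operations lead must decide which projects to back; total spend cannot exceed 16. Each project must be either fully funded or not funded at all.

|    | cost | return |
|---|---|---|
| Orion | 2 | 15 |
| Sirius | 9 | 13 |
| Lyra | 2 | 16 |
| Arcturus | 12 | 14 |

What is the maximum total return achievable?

Take Orion, Lyra, and Arcturus: cost 2 + 2 + 12 = 16 ≤ 16, return 15 + 16 + 14 = 45.
No other feasible combination does better.

45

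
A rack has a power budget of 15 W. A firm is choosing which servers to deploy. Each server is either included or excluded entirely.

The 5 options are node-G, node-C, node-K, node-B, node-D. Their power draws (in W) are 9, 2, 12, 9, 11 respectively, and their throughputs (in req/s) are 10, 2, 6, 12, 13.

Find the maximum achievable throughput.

Allowing fractional choices, the relaxed optimum would be about 19.1, but servers are indivisible.
node-C + node-B: power draw 2 + 9 = 11 ≤ 15, throughput 2 + 12 = 14.
node-D: power draw 11 ≤ 15, throughput 13.
node-C + node-D: power draw 2 + 11 = 13 ≤ 15, throughput 2 + 13 = 15.
Best is node-C and node-D with total throughput 15.

15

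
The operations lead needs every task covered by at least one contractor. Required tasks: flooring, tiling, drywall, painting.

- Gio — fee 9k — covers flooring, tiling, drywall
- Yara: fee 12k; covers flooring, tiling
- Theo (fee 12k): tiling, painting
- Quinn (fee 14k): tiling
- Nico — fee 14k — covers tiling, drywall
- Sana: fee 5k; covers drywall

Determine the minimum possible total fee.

Choose Gio and Theo: together they cover flooring, tiling, drywall, painting — every task.
Total fee: 9 + 12 = 21.

21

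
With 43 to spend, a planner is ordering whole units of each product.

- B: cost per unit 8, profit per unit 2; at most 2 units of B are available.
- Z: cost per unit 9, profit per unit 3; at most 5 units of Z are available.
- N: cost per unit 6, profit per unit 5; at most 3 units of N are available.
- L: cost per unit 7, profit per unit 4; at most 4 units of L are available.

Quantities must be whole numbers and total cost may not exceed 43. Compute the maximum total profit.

27

2×N and 4×L: cost 40 ≤ 43, profit 2·5 + 4·4 = 26.
3×N and 3×L: cost 39 ≤ 43, profit 3·5 + 3·4 = 27.
Best is 27.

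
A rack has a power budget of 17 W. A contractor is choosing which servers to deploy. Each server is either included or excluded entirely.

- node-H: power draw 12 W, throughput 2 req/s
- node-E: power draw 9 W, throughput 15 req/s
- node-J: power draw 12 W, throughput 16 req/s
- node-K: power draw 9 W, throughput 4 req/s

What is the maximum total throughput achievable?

16

Take node-J: power draw 12 ≤ 17, throughput 16.
No other feasible combination does better.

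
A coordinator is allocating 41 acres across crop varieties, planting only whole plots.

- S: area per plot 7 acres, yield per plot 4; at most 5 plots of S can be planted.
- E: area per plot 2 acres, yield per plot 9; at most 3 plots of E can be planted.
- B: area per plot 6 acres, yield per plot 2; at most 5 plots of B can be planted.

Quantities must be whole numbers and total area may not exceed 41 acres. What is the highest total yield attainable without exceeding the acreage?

4×S, 3×E, and 1×B: area 40 ≤ 41, yield 4·4 + 3·9 + 1·2 = 45.
5×S and 3×E: area 41 ≤ 41, yield 5·4 + 3·9 = 47.
Best is 47.

47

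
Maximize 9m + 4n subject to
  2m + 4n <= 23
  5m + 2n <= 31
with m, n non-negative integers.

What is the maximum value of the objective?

57

(m,n)=(5,3) is feasible, giving 57.
(m,n)=(5,2) is feasible, giving 53.
(m,n)=(4,3) is feasible, giving 48.
The best lattice point is (5,3), giving 57.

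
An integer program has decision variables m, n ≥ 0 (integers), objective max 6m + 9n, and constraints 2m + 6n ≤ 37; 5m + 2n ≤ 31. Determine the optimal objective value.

63

Relaxing integrality, the LP optimum is 68.42 at (m,n) = (4.31, 4.73), which is not an integer point.
(m,n)=(3,5): 2·3+6·5=36≤37, 5·3+2·5=25≤31, objective 63.
(m,n)=(4,4): 2·4+6·4=32≤37, 5·4+2·4=28≤31, objective 60.
(m,n)=(5,3): 2·5+6·3=28≤37, 5·5+2·3=31≤31, objective 57.
(m,n)=(2,5): 2·2+6·5=34≤37, 5·2+2·5=20≤31, objective 57.
The best lattice point is (3,5), giving 63.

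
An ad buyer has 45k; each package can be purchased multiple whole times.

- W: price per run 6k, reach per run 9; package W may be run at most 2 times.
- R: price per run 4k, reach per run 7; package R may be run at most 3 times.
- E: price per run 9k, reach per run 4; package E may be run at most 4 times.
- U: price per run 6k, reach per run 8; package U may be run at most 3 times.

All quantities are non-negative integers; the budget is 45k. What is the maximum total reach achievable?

63

R has the best ratio (7/4); taking only R gives at most 3×7 = 21 (stopped by the supply cap of 3).
Mixing does better — 2×W, 3×R, and 3×U: price 42 ≤ 45, reach 2·9 + 3·7 + 3·8 = 63.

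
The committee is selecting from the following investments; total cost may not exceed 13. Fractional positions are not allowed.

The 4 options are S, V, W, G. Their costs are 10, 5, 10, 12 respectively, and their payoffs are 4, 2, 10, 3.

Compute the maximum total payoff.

10

Allowing fractional choices, the relaxed optimum would be about 11.2, but investments are indivisible.
S: cost 10 ≤ 13, payoff 4.
W: cost 10 ≤ 13, payoff 10.
Best is W with total payoff 10.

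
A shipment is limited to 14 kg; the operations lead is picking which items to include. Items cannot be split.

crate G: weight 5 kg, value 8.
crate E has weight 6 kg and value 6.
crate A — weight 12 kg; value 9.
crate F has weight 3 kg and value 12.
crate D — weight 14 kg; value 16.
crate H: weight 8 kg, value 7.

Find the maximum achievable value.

26

Allowing fractional choices, the relaxed optimum would be about 26.9, but items are indivisible.
crate G + crate F: weight 5 + 3 = 8 ≤ 14, value 8 + 12 = 20.
crate F + crate H: weight 3 + 8 = 11 ≤ 14, value 12 + 7 = 19.
crate G + crate E + crate F: weight 5 + 6 + 3 = 14 ≤ 14, value 8 + 6 + 12 = 26.
Best is crate G, crate E, and crate F with total value 26.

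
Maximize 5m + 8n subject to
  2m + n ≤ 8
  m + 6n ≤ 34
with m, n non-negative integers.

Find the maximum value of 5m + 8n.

45

The continuous relaxation peaks at (1.27, 5.45) with value 50.00; rounding to a feasible lattice point costs some objective.
(m,n)=(1,5): 2·1+1·5=7≤8, 1·1+6·5=31≤34, objective 45.
(m,n)=(2,4): 2·2+1·4=8≤8, 1·2+6·4=26≤34, objective 42.
Maximum is 45 at (m,n)=(1,5).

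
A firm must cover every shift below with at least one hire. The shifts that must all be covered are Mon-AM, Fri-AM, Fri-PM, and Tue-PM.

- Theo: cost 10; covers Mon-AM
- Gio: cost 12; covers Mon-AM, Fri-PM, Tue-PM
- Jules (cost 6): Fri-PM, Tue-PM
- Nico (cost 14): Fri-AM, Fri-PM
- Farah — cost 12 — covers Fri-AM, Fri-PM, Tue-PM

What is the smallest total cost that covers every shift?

The greedy cost-per-new-shift heuristic would pick Jules, Theo, and Farah for 28, but a cheaper cover exists.
Choose Theo and Farah: together they cover Mon-AM, Fri-AM, Fri-PM, Tue-PM — every shift.
Total cost: 10 + 12 = 22.
No cover costs less than 22.

22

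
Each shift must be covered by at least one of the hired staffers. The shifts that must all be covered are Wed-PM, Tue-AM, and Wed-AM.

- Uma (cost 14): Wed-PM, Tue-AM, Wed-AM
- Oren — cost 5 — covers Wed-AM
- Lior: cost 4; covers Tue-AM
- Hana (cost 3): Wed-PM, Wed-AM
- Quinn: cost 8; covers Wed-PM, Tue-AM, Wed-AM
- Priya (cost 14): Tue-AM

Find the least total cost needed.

7

Choose Lior and Hana: together they cover Wed-PM, Tue-AM, Wed-AM — every shift.
Total cost: 4 + 3 = 7.
No cover costs less than 7.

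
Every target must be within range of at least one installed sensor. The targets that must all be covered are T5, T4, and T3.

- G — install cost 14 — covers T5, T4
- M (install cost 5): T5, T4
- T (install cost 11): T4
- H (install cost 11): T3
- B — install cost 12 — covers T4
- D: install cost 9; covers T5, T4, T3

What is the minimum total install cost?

This is a weighted set-cover instance.
D alone covers T5, T4, T3 — every target.
Total install cost: 9.

9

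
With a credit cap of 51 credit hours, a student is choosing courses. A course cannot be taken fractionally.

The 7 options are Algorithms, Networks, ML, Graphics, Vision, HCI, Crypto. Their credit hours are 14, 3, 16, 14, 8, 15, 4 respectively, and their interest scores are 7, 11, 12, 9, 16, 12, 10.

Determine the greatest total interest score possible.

61

Allowing fractional choices, the relaxed optimum would be about 64.2, but courses are indivisible.
Networks + Graphics + Vision + HCI + Crypto: credit hours 3 + 14 + 8 + 15 + 4 = 44 ≤ 51, interest score 11 + 9 + 16 + 12 + 10 = 58.
Networks + ML + Vision + HCI + Crypto: credit hours 3 + 16 + 8 + 15 + 4 = 46 ≤ 51, interest score 11 + 12 + 16 + 12 + 10 = 61.
Networks + ML + Graphics + Vision + Crypto: credit hours 3 + 16 + 14 + 8 + 4 = 45 ≤ 51, interest score 11 + 12 + 9 + 16 + 10 = 58.
Best is Networks, ML, Vision, HCI, and Crypto with total interest score 61.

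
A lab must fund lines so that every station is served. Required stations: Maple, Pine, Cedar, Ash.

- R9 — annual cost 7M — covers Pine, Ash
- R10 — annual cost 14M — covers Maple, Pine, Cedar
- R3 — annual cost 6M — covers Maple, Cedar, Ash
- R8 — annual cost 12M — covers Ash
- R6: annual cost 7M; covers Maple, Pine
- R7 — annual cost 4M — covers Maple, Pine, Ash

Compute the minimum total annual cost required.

Choose R3 and R7: together they cover Maple, Pine, Cedar, Ash — every station.
Total annual cost: 6 + 4 = 10.
No cover costs less than 10.

10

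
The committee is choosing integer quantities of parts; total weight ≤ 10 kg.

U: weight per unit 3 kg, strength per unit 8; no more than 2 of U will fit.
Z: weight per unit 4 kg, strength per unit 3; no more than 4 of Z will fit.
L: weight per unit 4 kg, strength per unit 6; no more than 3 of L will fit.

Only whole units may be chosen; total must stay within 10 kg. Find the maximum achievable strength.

Take 2×U and 1×L: weight 10 ≤ 10, strength 2·8 + 1·6 = 22.
U has the best ratio (8/3) and is taken to its limit of 2; remaining capacity is filled optimally with the others.

22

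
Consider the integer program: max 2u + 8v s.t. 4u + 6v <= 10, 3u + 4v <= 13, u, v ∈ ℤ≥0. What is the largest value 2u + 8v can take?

10

(u,v)=(1,1): 4·1+6·1=10≤10, 3·1+4·1=7≤13, objective 10.
(u,v)=(0,1): 4·0+6·1=6≤10, 3·0+4·1=4≤13, objective 8.
No feasible integer point exceeds 10.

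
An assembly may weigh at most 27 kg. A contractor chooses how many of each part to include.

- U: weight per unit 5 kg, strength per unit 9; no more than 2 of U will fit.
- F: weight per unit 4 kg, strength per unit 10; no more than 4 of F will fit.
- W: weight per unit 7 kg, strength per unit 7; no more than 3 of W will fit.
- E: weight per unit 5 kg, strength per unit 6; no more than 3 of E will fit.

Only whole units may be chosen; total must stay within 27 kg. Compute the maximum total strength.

This is a bounded integer knapsack.
Take 2×U and 4×F: weight 26 ≤ 27, strength 2·9 + 4·10 = 58.
F has the best ratio (10/4) and is taken to its limit of 4; remaining capacity is filled optimally with the others.

58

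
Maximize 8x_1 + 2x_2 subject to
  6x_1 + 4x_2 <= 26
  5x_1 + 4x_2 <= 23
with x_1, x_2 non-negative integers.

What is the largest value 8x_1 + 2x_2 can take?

32

(x_1,x_2)=(4,0): 6·4+4·0=24≤26, 5·4+4·0=20≤23, objective 32.
(x_1,x_2)=(3,1): 6·3+4·1=22≤26, 5·3+4·1=19≤23, objective 26.
The best lattice point is (4,0), giving 32.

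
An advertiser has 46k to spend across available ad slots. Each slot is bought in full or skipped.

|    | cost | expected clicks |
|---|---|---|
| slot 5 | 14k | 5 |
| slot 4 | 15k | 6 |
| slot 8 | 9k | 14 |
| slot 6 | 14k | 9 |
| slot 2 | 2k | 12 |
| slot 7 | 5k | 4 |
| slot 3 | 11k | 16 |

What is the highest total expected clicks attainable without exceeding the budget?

55

Take slot 8, slot 6, slot 2, slot 7, and slot 3: cost 9 + 14 + 2 + 5 + 11 = 41 ≤ 46, expected clicks 14 + 9 + 12 + 4 + 16 = 55.
No other feasible combination does better.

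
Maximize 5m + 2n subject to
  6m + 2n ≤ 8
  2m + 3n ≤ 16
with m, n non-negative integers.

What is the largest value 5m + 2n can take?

8

(m,n)=(0,4): 6·0+2·4=8≤8, 2·0+3·4=12≤16, objective 8.
(m,n)=(0,3): 6·0+2·3=6≤8, 2·0+3·3=9≤16, objective 6.
The best lattice point is (0,4), giving 8.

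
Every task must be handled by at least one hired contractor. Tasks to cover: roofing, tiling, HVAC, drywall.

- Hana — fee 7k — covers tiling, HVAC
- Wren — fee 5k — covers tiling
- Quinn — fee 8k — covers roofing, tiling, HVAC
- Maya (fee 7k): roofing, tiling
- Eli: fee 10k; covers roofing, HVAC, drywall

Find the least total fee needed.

The greedy cost-per-new-task heuristic would pick Quinn and Eli for 18, but a cheaper cover exists.
Choose Wren and Eli: together they cover roofing, tiling, HVAC, drywall — every task.
Total fee: 5 + 10 = 15.
No cover costs less than 15.

15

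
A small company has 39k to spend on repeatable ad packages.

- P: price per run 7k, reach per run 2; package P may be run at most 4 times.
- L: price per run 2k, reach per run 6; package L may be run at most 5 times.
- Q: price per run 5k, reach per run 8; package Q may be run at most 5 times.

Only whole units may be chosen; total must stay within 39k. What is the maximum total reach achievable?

70

This is a bounded integer knapsack.
L has the best ratio (6/2); taking only L gives at most 5×6 = 30 (stopped by the supply cap of 5).
Mixing does better — 5×L and 5×Q: price 35 ≤ 39, reach 5·6 + 5·8 = 70.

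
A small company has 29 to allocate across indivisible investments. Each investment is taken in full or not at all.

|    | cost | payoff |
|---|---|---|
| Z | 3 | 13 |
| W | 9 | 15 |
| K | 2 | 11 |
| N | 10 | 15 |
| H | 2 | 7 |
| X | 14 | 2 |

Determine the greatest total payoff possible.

61

This is a 0-1 knapsack instance.
Z + W + K + N: cost 3 + 9 + 2 + 10 = 24 ≤ 29, payoff 13 + 15 + 11 + 15 = 54.
Z + W + K + N + H: cost 3 + 9 + 2 + 10 + 2 = 26 ≤ 29, payoff 13 + 15 + 11 + 15 + 7 = 61.
Best is Z, W, K, N, and H with total payoff 61.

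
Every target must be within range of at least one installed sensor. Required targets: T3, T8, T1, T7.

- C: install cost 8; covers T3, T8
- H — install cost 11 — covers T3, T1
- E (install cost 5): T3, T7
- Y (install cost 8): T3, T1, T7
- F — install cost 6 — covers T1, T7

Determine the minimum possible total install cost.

14

The greedy cost-per-new-target heuristic would pick E, F, and C for 19, but a cheaper cover exists.
Choose C and F: together they cover T3, T8, T1, T7 — every target.
Total install cost: 8 + 6 = 14.
No cover costs less than 14.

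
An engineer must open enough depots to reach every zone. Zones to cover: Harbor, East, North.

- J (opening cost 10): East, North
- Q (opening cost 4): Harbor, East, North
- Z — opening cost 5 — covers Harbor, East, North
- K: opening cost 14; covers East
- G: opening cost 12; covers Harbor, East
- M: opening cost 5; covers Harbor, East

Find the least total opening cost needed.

Q alone covers Harbor, East, North — every zone.
Total opening cost: 4.
No cover costs less than 4.

4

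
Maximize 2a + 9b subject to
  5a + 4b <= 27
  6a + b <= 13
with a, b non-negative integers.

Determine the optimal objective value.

54

(a,b)=(0,6) is feasible, giving 54.
(a,b)=(1,5) is feasible, giving 47.
(a,b)=(0,5) is feasible, giving 45.
Maximum is 54 at (a,b)=(0,6).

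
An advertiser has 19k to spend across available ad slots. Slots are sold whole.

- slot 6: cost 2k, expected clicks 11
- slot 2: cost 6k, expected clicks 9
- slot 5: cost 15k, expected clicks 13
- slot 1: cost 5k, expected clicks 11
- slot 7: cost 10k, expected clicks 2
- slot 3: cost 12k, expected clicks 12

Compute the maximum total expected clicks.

Allowing fractional choices, the relaxed optimum would be about 37.0, but ad slots are indivisible.
slot 6 + slot 2 + slot 1: cost 2 + 6 + 5 = 13 ≤ 19, expected clicks 11 + 9 + 11 = 31.
slot 6 + slot 1 + slot 3: cost 2 + 5 + 12 = 19 ≤ 19, expected clicks 11 + 11 + 12 = 34.
Best is slot 6, slot 1, and slot 3 with total expected clicks 34.

34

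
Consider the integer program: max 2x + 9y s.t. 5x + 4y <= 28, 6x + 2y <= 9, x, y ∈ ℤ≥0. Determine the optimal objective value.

36

Relaxing integrality, the LP optimum is 40.50 at (x,y) = (0, 4.5), which is not an integer point.
(x,y)=(0,4): 5·0+4·4=16≤28, 6·0+2·4=8≤9, objective 36.
(x,y)=(0,3): 5·0+4·3=12≤28, 6·0+2·3=6≤9, objective 27.
Maximum is 36 at (x,y)=(0,4).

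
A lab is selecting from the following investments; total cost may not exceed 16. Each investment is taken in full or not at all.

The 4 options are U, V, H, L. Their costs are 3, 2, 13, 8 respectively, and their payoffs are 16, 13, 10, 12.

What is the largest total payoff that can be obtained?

41

Allowing fractional choices, the relaxed optimum would be about 43.3, but investments are indivisible.
U + V: cost 3 + 2 = 5 ≤ 16, payoff 16 + 13 = 29.
U + V + L: cost 3 + 2 + 8 = 13 ≤ 16, payoff 16 + 13 + 12 = 41.
Best is U, V, and L with total payoff 41.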